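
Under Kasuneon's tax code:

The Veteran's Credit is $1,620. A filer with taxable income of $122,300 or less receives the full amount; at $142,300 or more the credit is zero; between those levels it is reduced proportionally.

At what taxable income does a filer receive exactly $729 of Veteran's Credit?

$729 is 729/1,620 of the full $1,620, so 891/1,620 of the $20,000 range has been used: income = $122,300 + $20,000 × 891/1,620 = $133,300.

$133,300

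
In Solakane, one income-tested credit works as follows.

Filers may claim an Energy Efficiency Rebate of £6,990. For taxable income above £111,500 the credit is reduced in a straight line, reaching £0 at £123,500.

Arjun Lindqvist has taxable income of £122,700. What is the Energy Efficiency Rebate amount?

£466

Energy Efficiency Rebate: £122,700 is £11,200 into a £12,000 phase-out range, leaving 800/12,000 of the credit: £6,990 × 800/12,000 = £466.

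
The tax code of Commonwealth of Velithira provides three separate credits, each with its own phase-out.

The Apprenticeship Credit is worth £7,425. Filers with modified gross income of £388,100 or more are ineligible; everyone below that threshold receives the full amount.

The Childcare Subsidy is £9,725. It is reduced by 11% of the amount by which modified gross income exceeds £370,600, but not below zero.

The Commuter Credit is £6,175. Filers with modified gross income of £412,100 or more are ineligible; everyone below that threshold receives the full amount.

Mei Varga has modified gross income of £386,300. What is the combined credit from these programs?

Apprenticeship Credit: £386,300 is below the £388,100 cutoff, so the full £7,425 applies.
Childcare Subsidy: 11% of the £15,700 excess over £370,600 is £1,727; credit = £9,725 − £1,727 = £7,998.
Commuter Credit: £386,300 is below the £412,100 cutoff, so the full £6,175 applies.
Total: £7,425 + £7,998 + £6,175 = £21,598.

£21,598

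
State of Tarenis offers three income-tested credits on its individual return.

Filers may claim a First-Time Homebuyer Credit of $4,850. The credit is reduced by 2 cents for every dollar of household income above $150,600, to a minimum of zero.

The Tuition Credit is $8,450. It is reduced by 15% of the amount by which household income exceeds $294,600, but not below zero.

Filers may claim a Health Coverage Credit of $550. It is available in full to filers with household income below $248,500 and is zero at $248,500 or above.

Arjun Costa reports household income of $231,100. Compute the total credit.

$12,240

First-Time Homebuyer Credit: 2% of the $80,500 excess over $150,600 is $1,610; credit = $4,850 − $1,610 = $3,240.
Tuition Credit: $231,100 is at or below the $294,600 threshold, so the full $8,450 applies.
Health Coverage Credit: $231,100 is below the $248,500 cutoff, so the full $550 applies.
Total: $3,240 + $8,450 + $550 = $12,240.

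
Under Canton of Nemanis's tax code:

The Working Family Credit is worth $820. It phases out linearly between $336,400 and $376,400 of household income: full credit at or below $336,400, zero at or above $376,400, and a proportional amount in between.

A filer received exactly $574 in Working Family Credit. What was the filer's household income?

$574 is 574/820 of the full $820, so 246/820 of the $40,000 range has been used: income = $336,400 + $40,000 × 246/820 = $348,400.

$348,400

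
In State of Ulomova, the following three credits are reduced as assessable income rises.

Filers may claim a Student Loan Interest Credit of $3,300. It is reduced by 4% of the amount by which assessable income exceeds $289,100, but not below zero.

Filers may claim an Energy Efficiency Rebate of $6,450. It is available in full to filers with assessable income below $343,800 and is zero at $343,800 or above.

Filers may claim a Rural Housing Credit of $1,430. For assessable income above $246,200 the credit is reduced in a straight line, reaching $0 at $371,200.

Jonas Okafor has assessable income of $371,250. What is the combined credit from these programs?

$14

Student Loan Interest Credit: 4% of the $82,150 excess over $289,100 is $3,286; credit = $3,300 − $3,286 = $14.
Energy Efficiency Rebate: $371,250 meets or exceeds the $343,800 cutoff, so the credit is $0.
Rural Housing Credit: $371,250 is at or above $371,200, so the credit is $0.
Total: $14 + $0 + $0 = $14.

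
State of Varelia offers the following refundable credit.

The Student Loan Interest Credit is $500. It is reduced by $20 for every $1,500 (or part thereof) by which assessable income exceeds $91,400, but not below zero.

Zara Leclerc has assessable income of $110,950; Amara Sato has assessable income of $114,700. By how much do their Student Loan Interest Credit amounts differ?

Zara ($110,950): Student Loan Interest Credit: income exceeds $91,400 by $19,550, which is 14 full-or-partial $1,500 increments; reduction = 14 × $20 = $280, leaving $220.
Amara ($114,700): Student Loan Interest Credit: income exceeds $91,400 by $23,300, which is 16 full-or-partial $1,500 increments; reduction = 16 × $20 = $320, leaving $180.
Difference: |$220 − $180| = $40.

$40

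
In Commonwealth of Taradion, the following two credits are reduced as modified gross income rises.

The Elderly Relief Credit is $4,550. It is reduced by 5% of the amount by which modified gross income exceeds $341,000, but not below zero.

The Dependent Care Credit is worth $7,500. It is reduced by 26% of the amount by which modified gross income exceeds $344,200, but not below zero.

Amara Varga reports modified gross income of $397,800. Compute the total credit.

$1,710

Elderly Relief Credit: 5% of the $56,800 excess over $341,000 is $2,840; credit = $4,550 − $2,840 = $1,710.
Dependent Care Credit: 26% of the $53,600 excess over $344,200 is $13,936 ≥ base, so the credit is $0.
Total: $1,710 + $0 = $1,710.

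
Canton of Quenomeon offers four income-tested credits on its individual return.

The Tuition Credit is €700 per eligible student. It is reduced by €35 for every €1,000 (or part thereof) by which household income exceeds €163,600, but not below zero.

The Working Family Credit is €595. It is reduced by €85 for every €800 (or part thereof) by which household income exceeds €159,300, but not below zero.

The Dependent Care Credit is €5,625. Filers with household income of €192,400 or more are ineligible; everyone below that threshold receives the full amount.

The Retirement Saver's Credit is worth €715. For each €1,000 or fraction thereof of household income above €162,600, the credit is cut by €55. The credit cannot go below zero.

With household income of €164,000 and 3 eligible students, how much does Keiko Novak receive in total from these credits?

Tuition Credit: base = 3 × €700 = €2,100. income exceeds €163,600 by €400, which is 1 full-or-partial €1,000 increment; reduction = 1 × €35 = €35, leaving €2,065.
Working Family Credit: income exceeds €159,300 by €4,700, which is 6 full-or-partial €800 increments; reduction = 6 × €85 = €510, leaving €85.
Dependent Care Credit: €164,000 is below the €192,400 cutoff, so the full €5,625 applies.
Retirement Saver's Credit: income exceeds €162,600 by €1,400, which is 2 full-or-partial €1,000 increments; reduction = 2 × €55 = €110, leaving €605.
Total: €2,065 + €85 + €5,625 + €605 = €8,380.

€8,380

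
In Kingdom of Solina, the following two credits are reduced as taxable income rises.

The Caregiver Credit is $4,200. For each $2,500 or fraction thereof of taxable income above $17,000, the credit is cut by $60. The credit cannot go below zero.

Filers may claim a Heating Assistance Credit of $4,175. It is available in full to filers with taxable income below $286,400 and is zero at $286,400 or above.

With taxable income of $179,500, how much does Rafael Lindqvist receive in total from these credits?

Caregiver Credit: income exceeds $17,000 by $162,500, which is 65 full-or-partial $2,500 increments; reduction = 65 × $60 = $3,900, leaving $300.
Heating Assistance Credit: $179,500 is below the $286,400 cutoff, so the full $4,175 applies.
Total: $300 + $4,175 = $4,475.

$4,475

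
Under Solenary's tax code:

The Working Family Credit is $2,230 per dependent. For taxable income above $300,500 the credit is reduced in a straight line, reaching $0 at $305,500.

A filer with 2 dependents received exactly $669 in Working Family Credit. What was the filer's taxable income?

Full credit = 2 × $2,230 = $4,460.
$669 is 669/4,460 of the full $4,460, so 3,791/4,460 of the $5,000 range has been used: income = $300,500 + $5,000 × 3,791/4,460 = $304,750.

$304,750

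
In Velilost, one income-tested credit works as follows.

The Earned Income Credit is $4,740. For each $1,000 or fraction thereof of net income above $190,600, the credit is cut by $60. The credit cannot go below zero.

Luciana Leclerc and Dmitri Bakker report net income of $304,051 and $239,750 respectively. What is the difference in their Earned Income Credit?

$1,740

Luciana ($304,051): Earned Income Credit: income exceeds $190,600 by $113,451 → 114 increments × $60 = $6,840 ≥ base, so the credit is $0.
Dmitri ($239,750): Earned Income Credit: income exceeds $190,600 by $49,150, which is 50 full-or-partial $1,000 increments; reduction = 50 × $60 = $3,000, leaving $1,740.
Difference: |$0 − $1,740| = $1,740.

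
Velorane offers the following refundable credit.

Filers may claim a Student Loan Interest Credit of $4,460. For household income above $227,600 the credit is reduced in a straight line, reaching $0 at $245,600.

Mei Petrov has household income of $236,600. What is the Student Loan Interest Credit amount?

Student Loan Interest Credit: $236,600 is $9,000 into a $18,000 phase-out range, leaving 9,000/18,000 of the credit: $4,460 × 9,000/18,000 = $2,230.

$2,230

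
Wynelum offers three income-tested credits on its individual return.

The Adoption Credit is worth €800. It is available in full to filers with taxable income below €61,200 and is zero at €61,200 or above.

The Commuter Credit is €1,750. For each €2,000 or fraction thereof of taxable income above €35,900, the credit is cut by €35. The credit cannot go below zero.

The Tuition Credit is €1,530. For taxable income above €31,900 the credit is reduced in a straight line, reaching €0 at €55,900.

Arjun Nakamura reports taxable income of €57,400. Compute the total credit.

€2,165

Adoption Credit: €57,400 is below the €61,200 cutoff, so the full €800 applies.
Commuter Credit: income exceeds €35,900 by €21,500, which is 11 full-or-partial €2,000 increments; reduction = 11 × €35 = €385, leaving €1,365.
Tuition Credit: €57,400 is at or above €55,900, so the credit is €0.
Total: €800 + €1,365 + €0 = €2,165.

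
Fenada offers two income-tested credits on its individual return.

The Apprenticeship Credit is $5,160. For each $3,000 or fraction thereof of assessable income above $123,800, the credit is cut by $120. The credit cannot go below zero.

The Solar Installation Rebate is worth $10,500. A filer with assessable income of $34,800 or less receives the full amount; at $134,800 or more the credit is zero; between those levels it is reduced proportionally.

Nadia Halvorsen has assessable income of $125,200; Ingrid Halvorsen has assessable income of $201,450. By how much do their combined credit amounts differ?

Nadia ($125,200): Apprenticeship Credit: income exceeds $123,800 by $1,400, which is 1 full-or-partial $3,000 increment; reduction = 1 × $120 = $120, leaving $5,040. Solar Installation Rebate: $125,200 is $90,400 into a $100,000 phase-out range, leaving 9,600/100,000 of the credit: $10,500 × 9,600/100,000 = $1,008. total $5,040 + $1,008 = $6,048
Ingrid ($201,450): Apprenticeship Credit: income exceeds $123,800 by $77,650, which is 26 full-or-partial $3,000 increments; reduction = 26 × $120 = $3,120, leaving $2,040. Solar Installation Rebate: $201,450 is at or above $134,800, so the credit is $0. total $2,040 + $0 = $2,040
Difference: |$6,048 − $2,040| = $4,008.

$4,008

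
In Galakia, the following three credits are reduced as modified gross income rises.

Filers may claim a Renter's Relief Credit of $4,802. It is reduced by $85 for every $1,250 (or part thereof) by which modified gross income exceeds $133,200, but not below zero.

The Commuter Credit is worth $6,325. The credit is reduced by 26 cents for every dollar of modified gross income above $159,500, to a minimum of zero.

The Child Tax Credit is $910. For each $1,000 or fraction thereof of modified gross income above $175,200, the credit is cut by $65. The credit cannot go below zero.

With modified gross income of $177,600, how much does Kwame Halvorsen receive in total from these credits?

Renter's Relief Credit: income exceeds $133,200 by $44,400, which is 36 full-or-partial $1,250 increments; reduction = 36 × $85 = $3,060, leaving $1,742.
Commuter Credit: 26% of the $18,100 excess over $159,500 is $4,706; credit = $6,325 − $4,706 = $1,619.
Child Tax Credit: income exceeds $175,200 by $2,400, which is 3 full-or-partial $1,000 increments; reduction = 3 × $65 = $195, leaving $715.
Total: $1,742 + $1,619 + $715 = $4,076.

$4,076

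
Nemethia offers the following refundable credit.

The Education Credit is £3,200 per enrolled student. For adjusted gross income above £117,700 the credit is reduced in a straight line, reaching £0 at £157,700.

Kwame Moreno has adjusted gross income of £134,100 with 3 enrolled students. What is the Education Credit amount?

Education Credit: base = 3 × £3,200 = £9,600. £134,100 is £16,400 into a £40,000 phase-out range, leaving 23,600/40,000 of the credit: £9,600 × 23,600/40,000 = £5,664.

£5,664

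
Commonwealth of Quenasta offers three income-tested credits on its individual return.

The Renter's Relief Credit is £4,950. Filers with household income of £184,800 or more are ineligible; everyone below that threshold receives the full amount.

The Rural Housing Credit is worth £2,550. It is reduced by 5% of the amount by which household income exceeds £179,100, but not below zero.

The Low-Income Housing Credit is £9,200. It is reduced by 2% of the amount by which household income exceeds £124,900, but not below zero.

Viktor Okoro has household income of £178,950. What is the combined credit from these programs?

Renter's Relief Credit: £178,950 is below the £184,800 cutoff, so the full £4,950 applies.
Rural Housing Credit: £178,950 is at or below the £179,100 threshold, so the full £2,550 applies.
Low-Income Housing Credit: 2% of the £54,050 excess over £124,900 is £1,081; credit = £9,200 − £1,081 = £8,119.
Total: £4,950 + £2,550 + £8,119 = £15,619.

£15,619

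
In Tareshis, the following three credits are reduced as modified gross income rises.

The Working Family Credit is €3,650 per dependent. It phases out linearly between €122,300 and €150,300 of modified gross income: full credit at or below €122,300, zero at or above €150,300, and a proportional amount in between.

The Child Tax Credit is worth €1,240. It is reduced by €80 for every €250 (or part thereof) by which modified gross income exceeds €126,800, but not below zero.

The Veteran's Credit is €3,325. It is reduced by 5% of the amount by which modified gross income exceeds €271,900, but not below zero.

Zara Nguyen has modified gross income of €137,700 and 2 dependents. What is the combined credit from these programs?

Working Family Credit: base = 2 × €3,650 = €7,300. €137,700 is €15,400 into a €28,000 phase-out range, leaving 12,600/28,000 of the credit: €7,300 × 12,600/28,000 = €3,285.
Child Tax Credit: income exceeds €126,800 by €10,900 → 44 increments × €80 = €3,520 ≥ base, so the credit is €0.
Veteran's Credit: €137,700 is at or below the €271,900 threshold, so the full €3,325 applies.
Total: €3,285 + €0 + €3,325 = €6,610.

€6,610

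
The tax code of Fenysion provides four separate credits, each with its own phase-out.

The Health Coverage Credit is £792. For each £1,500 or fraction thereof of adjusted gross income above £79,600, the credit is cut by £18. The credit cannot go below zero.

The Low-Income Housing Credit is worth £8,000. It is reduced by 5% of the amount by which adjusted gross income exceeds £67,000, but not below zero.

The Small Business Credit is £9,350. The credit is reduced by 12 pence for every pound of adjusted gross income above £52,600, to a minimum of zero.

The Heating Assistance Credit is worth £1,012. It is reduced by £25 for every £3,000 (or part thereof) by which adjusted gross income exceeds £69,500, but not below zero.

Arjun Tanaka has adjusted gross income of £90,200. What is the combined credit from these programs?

£13,163

Health Coverage Credit: income exceeds £79,600 by £10,600, which is 8 full-or-partial £1,500 increments; reduction = 8 × £18 = £144, leaving £648.
Low-Income Housing Credit: 5% of the £23,200 excess over £67,000 is £1,160; credit = £8,000 − £1,160 = £6,840.
Small Business Credit: 12% of the £37,600 excess over £52,600 is £4,512; credit = £9,350 − £4,512 = £4,838.
Heating Assistance Credit: income exceeds £69,500 by £20,700, which is 7 full-or-partial £3,000 increments; reduction = 7 × £25 = £175, leaving £837.
Total: £648 + £6,840 + £4,838 + £837 = £13,163.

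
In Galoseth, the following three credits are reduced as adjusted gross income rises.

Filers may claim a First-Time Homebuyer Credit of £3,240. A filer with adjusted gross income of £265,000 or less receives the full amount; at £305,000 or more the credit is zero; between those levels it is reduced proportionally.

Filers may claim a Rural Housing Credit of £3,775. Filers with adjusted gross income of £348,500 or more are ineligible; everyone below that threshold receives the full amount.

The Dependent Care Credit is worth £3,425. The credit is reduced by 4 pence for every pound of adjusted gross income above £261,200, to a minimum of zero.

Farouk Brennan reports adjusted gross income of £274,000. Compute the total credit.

£9,199

First-Time Homebuyer Credit: £274,000 is £9,000 into a £40,000 phase-out range, leaving 31,000/40,000 of the credit: £3,240 × 31,000/40,000 = £2,511.
Rural Housing Credit: £274,000 is below the £348,500 cutoff, so the full £3,775 applies.
Dependent Care Credit: 4% of the £12,800 excess over £261,200 is £512; credit = £3,425 − £512 = £2,913.
Total: £2,511 + £3,775 + £2,913 = £9,199.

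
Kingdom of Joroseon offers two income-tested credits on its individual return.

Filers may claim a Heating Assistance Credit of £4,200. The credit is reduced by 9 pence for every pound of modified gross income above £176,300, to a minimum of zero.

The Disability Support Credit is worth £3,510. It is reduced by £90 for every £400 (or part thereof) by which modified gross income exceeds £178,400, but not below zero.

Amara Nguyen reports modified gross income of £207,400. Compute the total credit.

£1,401

Heating Assistance Credit: 9% of the £31,100 excess over £176,300 is £2,799; credit = £4,200 − £2,799 = £1,401.
Disability Support Credit: income exceeds £178,400 by £29,000 → 73 increments × £90 = £6,570 ≥ base, so the credit is £0.
Total: £1,401 + £0 = £1,401.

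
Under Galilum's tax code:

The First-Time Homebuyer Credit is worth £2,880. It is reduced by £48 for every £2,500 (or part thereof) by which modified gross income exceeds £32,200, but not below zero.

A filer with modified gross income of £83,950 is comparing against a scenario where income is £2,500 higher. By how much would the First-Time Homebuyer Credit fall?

At £83,950 — income exceeds £32,200 by £51,750, which is 21 full-or-partial £2,500 increments; reduction = 21 × £48 = £1,008, leaving £1,872.
At £86,450 — income exceeds £32,200 by £54,250, which is 22 full-or-partial £2,500 increments; reduction = 22 × £48 = £1,056, leaving £1,824.
Lost: £1,872 − £1,824 = £48.

£48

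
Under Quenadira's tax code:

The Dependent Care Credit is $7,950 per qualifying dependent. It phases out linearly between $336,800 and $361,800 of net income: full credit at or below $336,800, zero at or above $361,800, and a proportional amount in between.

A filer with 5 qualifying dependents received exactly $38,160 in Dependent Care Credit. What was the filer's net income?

Full credit = 5 × $7,950 = $39,750.
$38,160 is 38,160/39,750 of the full $39,750, so 1,590/39,750 of the $25,000 range has been used: income = $336,800 + $25,000 × 1,590/39,750 = $337,800.

$337,800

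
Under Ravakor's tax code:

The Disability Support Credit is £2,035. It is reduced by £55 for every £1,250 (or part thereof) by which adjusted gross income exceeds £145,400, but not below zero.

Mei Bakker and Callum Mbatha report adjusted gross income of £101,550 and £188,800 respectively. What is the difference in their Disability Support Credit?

£1,925

Mei (£101,550): Disability Support Credit: £101,550 is at or below the £145,400 threshold, so the full £2,035 applies.
Callum (£188,800): Disability Support Credit: income exceeds £145,400 by £43,400, which is 35 full-or-partial £1,250 increments; reduction = 35 × £55 = £1,925, leaving £110.
Difference: |£2,035 − £110| = £1,925.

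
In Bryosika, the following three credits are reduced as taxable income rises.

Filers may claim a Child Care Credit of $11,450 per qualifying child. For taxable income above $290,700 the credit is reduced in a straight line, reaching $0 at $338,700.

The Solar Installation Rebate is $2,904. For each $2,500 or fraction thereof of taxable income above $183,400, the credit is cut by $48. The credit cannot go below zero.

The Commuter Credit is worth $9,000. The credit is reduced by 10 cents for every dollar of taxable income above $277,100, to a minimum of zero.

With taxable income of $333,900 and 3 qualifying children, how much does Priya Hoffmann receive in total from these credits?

Child Care Credit: base = 3 × $11,450 = $34,350. $333,900 is $43,200 into a $48,000 phase-out range, leaving 4,800/48,000 of the credit: $34,350 × 4,800/48,000 = $3,435.
Solar Installation Rebate: income exceeds $183,400 by $150,500 → 61 increments × $48 = $2,928 ≥ base, so the credit is $0.
Commuter Credit: 10% of the $56,800 excess over $277,100 is $5,680; credit = $9,000 − $5,680 = $3,320.
Total: $3,435 + $0 + $3,320 = $6,755.

$6,755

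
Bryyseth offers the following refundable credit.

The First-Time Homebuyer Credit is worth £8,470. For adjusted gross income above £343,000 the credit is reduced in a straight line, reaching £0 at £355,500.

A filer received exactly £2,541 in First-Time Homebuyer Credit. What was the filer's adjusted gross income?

£351,750

£2,541 is 2,541/8,470 of the full £8,470, so 5,929/8,470 of the £12,500 range has been used: income = £343,000 + £12,500 × 5,929/8,470 = £351,750.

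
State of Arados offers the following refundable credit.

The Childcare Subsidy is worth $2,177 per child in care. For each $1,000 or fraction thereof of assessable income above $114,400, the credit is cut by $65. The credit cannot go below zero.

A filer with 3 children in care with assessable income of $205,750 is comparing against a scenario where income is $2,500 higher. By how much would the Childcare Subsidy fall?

At $205,750 — base = 3 × $2,177 = $6,531. income exceeds $114,400 by $91,350, which is 92 full-or-partial $1,000 increments; reduction = 92 × $65 = $5,980, leaving $551.
At $208,250 — base = 3 × $2,177 = $6,531. income exceeds $114,400 by $93,850, which is 94 full-or-partial $1,000 increments; reduction = 94 × $65 = $6,110, leaving $421.
Lost: $551 − $421 = $130.

$130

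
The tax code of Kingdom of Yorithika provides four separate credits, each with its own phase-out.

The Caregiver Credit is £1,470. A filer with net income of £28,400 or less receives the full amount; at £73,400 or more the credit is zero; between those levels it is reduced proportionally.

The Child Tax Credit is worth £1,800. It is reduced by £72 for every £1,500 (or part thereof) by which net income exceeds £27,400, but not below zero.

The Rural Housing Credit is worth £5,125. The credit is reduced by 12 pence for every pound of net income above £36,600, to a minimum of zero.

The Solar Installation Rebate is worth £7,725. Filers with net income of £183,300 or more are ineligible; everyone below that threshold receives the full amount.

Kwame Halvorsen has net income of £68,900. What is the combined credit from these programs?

Caregiver Credit: £68,900 is £40,500 into a £45,000 phase-out range, leaving 4,500/45,000 of the credit: £1,470 × 4,500/45,000 = £147.
Child Tax Credit: income exceeds £27,400 by £41,500 → 28 increments × £72 = £2,016 ≥ base, so the credit is £0.
Rural Housing Credit: 12% of the £32,300 excess over £36,600 is £3,876; credit = £5,125 − £3,876 = £1,249.
Solar Installation Rebate: £68,900 is below the £183,300 cutoff, so the full £7,725 applies.
Total: £147 + £0 + £1,249 + £7,725 = £9,121.

£9,121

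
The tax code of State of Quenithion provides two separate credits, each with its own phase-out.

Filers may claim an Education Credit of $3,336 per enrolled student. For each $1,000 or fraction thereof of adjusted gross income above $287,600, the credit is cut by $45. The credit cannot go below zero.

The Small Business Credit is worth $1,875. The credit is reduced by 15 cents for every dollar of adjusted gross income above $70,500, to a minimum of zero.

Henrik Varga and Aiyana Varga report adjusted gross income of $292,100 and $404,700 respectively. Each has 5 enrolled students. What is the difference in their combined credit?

$5,085

Henrik ($292,100): Education Credit: base = 5 × $3,336 = $16,680. income exceeds $287,600 by $4,500, which is 5 full-or-partial $1,000 increments; reduction = 5 × $45 = $225, leaving $16,455. Small Business Credit: 15% of the $221,600 excess over $70,500 is $33,240 ≥ base, so the credit is $0. total $16,455 + $0 = $16,455
Aiyana ($404,700): Education Credit: base = 5 × $3,336 = $16,680. income exceeds $287,600 by $117,100, which is 118 full-or-partial $1,000 increments; reduction = 118 × $45 = $5,310, leaving $11,370. Small Business Credit: 15% of the $334,200 excess over $70,500 is $50,130 ≥ base, so the credit is $0. total $11,370 + $0 = $11,370
Difference: |$16,455 − $11,370| = $5,085.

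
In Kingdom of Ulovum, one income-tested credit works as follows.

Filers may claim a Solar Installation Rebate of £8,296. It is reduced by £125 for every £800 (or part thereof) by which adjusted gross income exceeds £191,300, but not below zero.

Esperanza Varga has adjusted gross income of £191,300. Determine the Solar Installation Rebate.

Solar Installation Rebate: £191,300 is at or below the £191,300 threshold, so the full £8,296 applies.

£8,296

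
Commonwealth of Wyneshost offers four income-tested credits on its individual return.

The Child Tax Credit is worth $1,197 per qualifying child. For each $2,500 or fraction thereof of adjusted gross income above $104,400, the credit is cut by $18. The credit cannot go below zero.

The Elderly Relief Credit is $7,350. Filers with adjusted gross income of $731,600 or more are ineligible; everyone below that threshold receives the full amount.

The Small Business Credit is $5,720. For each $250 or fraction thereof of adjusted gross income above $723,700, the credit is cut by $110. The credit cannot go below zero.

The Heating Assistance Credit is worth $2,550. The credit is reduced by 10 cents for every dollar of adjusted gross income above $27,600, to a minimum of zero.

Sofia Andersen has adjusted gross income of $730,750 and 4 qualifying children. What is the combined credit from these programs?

Child Tax Credit: base = 4 × $1,197 = $4,788. income exceeds $104,400 by $626,350, which is 251 full-or-partial $2,500 increments; reduction = 251 × $18 = $4,518, leaving $270.
Elderly Relief Credit: $730,750 is below the $731,600 cutoff, so the full $7,350 applies.
Small Business Credit: income exceeds $723,700 by $7,050, which is 29 full-or-partial $250 increments; reduction = 29 × $110 = $3,190, leaving $2,530.
Heating Assistance Credit: 10% of the $703,150 excess over $27,600 is $70,315 ≥ base, so the credit is $0.
Total: $270 + $7,350 + $2,530 + $0 = $10,150.

$10,150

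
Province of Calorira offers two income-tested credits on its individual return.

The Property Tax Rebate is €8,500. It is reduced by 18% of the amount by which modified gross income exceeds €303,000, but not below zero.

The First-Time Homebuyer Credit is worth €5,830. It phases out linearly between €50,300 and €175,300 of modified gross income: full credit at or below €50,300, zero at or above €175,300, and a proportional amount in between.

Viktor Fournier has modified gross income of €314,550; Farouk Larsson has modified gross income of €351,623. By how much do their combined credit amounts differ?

€6,421

Viktor (€314,550): Property Tax Rebate: 18% of the €11,550 excess over €303,000 is €2,079; credit = €8,500 − €2,079 = €6,421. First-Time Homebuyer Credit: €314,550 is at or above €175,300, so the credit is €0. total €6,421 + €0 = €6,421
Farouk (€351,623): Property Tax Rebate: 18% of the €48,623 excess over €303,000 is €8,752.14 ≥ base, so the credit is €0. First-Time Homebuyer Credit: €351,623 is at or above €175,300, so the credit is €0. total €0 + €0 = €0
Difference: |€6,421 − €0| = €6,421.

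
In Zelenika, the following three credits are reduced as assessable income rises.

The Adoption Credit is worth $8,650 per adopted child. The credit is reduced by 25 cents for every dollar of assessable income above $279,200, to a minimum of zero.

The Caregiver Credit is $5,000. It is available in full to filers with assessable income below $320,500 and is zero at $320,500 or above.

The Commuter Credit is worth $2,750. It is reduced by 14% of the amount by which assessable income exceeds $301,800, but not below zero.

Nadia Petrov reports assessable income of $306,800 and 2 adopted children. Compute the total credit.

Adoption Credit: base = 2 × $8,650 = $17,300. 25% of the $27,600 excess over $279,200 is $6,900; credit = $17,300 − $6,900 = $10,400.
Caregiver Credit: $306,800 is below the $320,500 cutoff, so the full $5,000 applies.
Commuter Credit: 14% of the $5,000 excess over $301,800 is $700; credit = $2,750 − $700 = $2,050.
Total: $10,400 + $5,000 + $2,050 = $17,450.

$17,450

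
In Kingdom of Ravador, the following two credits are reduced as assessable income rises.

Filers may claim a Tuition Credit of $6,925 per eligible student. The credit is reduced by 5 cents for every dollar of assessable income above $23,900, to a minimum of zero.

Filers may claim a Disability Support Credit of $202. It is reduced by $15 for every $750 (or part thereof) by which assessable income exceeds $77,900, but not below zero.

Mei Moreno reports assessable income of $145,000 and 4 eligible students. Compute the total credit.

$21,645

Tuition Credit: base = 4 × $6,925 = $27,700. 5% of the $121,100 excess over $23,900 is $6,055; credit = $27,700 − $6,055 = $21,645.
Disability Support Credit: income exceeds $77,900 by $67,100 → 90 increments × $15 = $1,350 ≥ base, so the credit is $0.
Total: $21,645 + $0 = $21,645.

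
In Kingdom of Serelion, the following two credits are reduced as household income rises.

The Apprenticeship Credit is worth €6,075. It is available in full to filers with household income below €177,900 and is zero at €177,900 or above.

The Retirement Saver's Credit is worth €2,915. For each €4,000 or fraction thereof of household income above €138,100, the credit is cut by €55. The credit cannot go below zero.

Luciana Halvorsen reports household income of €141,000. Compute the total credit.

Apprenticeship Credit: €141,000 is below the €177,900 cutoff, so the full €6,075 applies.
Retirement Saver's Credit: income exceeds €138,100 by €2,900, which is 1 full-or-partial €4,000 increment; reduction = 1 × €55 = €55, leaving €2,860.
Total: €6,075 + €2,860 = €8,935.

€8,935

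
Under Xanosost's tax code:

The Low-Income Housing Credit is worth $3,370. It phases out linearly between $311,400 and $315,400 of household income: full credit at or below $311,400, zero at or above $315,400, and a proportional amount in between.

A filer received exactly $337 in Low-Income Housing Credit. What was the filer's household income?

$337 is 337/3,370 of the full $3,370, so 3,033/3,370 of the $4,000 range has been used: income = $311,400 + $4,000 × 3,033/3,370 = $315,000.

$315,000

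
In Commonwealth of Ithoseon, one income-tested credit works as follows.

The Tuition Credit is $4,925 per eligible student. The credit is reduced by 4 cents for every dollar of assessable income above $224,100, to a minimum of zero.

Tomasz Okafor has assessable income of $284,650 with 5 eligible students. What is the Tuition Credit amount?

Tuition Credit: base = 5 × $4,925 = $24,625. 4% of the $60,550 excess over $224,100 is $2,422; credit = $24,625 − $2,422 = $22,203.

$22,203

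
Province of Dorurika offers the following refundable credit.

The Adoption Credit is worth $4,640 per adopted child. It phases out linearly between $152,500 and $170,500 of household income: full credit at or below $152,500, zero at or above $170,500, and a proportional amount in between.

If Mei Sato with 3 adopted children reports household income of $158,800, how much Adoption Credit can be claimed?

$9,048

Adoption Credit: base = 3 × $4,640 = $13,920. $158,800 is $6,300 into a $18,000 phase-out range, leaving 11,700/18,000 of the credit: $13,920 × 11,700/18,000 = $9,048.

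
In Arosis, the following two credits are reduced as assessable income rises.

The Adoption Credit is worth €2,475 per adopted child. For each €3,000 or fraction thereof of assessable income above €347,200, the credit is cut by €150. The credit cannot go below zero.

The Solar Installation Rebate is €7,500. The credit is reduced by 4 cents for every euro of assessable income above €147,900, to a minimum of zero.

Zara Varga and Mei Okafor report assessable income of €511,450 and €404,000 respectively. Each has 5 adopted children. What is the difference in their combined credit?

Zara (€511,450): Adoption Credit: base = 5 × €2,475 = €12,375. income exceeds €347,200 by €164,250, which is 55 full-or-partial €3,000 increments; reduction = 55 × €150 = €8,250, leaving €4,125. Solar Installation Rebate: 4% of the €363,550 excess over €147,900 is €14,542 ≥ base, so the credit is €0. total €4,125 + €0 = €4,125
Mei (€404,000): Adoption Credit: base = 5 × €2,475 = €12,375. income exceeds €347,200 by €56,800, which is 19 full-or-partial €3,000 increments; reduction = 19 × €150 = €2,850, leaving €9,525. Solar Installation Rebate: 4% of the €256,100 excess over €147,900 is €10,244 ≥ base, so the credit is €0. total €9,525 + €0 = €9,525
Difference: |€4,125 − €9,525| = €5,400.

€5,400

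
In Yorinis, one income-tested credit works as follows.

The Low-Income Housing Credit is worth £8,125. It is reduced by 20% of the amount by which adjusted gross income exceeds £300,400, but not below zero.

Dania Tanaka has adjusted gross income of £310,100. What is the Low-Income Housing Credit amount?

Low-Income Housing Credit: 20% of the £9,700 excess over £300,400 is £1,940; credit = £8,125 − £1,940 = £6,185.

£6,185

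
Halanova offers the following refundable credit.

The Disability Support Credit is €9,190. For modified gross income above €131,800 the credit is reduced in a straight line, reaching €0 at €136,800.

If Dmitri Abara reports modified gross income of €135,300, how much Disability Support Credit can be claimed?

Disability Support Credit: €135,300 is €3,500 into a €5,000 phase-out range, leaving 1,500/5,000 of the credit: €9,190 × 1,500/5,000 = €2,757.

€2,757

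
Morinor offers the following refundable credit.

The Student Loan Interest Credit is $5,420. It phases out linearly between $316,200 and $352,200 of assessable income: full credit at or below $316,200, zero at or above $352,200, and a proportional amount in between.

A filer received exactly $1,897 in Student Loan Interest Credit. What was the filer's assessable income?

$1,897 is 1,897/5,420 of the full $5,420, so 3,523/5,420 of the $36,000 range has been used: income = $316,200 + $36,000 × 3,523/5,420 = $339,600.

$339,600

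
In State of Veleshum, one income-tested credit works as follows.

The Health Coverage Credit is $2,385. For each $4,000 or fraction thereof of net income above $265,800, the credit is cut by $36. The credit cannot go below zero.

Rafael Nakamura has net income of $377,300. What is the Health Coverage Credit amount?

Health Coverage Credit: income exceeds $265,800 by $111,500, which is 28 full-or-partial $4,000 increments; reduction = 28 × $36 = $1,008, leaving $1,377.

$1,377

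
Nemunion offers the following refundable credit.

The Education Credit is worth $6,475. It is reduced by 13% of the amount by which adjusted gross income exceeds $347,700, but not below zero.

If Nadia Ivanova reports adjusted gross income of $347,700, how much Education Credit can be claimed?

$6,475

Education Credit: $347,700 is at or below the $347,700 threshold, so the full $6,475 applies.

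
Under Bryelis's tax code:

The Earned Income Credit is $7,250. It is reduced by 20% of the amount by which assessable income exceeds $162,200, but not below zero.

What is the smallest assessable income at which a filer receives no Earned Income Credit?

$198,450

The credit falls by 20% of each dollar above $162,200, so it reaches zero when the excess is $7,250 / 20% = $36,250: income = $162,200 + $36,250 = $198,450.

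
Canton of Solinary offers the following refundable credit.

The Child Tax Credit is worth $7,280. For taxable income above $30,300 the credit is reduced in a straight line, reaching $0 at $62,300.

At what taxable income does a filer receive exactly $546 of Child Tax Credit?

$546 is 546/7,280 of the full $7,280, so 6,734/7,280 of the $32,000 range has been used: income = $30,300 + $32,000 × 6,734/7,280 = $59,900.

$59,900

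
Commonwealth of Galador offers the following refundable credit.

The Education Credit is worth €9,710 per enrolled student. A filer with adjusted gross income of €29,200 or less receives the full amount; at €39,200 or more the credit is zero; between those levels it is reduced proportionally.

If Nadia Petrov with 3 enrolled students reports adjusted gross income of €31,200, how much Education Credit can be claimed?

Education Credit: base = 3 × €9,710 = €29,130. €31,200 is €2,000 into a €10,000 phase-out range, leaving 8,000/10,000 of the credit: €29,130 × 8,000/10,000 = €23,304.

€23,304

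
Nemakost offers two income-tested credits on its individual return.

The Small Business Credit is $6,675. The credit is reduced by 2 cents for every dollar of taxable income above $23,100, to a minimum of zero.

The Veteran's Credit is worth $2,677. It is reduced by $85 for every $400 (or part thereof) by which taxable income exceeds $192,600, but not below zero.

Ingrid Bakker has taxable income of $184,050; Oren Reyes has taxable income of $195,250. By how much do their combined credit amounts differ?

Ingrid ($184,050): Small Business Credit: 2% of the $160,950 excess over $23,100 is $3,219; credit = $6,675 − $3,219 = $3,456. Veteran's Credit: $184,050 is at or below the $192,600 threshold, so the full $2,677 applies. total $3,456 + $2,677 = $6,133
Oren ($195,250): Small Business Credit: 2% of the $172,150 excess over $23,100 is $3,443; credit = $6,675 − $3,443 = $3,232. Veteran's Credit: income exceeds $192,600 by $2,650, which is 7 full-or-partial $400 increments; reduction = 7 × $85 = $595, leaving $2,082. total $3,232 + $2,082 = $5,314
Difference: |$6,133 − $5,314| = $819.

$819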